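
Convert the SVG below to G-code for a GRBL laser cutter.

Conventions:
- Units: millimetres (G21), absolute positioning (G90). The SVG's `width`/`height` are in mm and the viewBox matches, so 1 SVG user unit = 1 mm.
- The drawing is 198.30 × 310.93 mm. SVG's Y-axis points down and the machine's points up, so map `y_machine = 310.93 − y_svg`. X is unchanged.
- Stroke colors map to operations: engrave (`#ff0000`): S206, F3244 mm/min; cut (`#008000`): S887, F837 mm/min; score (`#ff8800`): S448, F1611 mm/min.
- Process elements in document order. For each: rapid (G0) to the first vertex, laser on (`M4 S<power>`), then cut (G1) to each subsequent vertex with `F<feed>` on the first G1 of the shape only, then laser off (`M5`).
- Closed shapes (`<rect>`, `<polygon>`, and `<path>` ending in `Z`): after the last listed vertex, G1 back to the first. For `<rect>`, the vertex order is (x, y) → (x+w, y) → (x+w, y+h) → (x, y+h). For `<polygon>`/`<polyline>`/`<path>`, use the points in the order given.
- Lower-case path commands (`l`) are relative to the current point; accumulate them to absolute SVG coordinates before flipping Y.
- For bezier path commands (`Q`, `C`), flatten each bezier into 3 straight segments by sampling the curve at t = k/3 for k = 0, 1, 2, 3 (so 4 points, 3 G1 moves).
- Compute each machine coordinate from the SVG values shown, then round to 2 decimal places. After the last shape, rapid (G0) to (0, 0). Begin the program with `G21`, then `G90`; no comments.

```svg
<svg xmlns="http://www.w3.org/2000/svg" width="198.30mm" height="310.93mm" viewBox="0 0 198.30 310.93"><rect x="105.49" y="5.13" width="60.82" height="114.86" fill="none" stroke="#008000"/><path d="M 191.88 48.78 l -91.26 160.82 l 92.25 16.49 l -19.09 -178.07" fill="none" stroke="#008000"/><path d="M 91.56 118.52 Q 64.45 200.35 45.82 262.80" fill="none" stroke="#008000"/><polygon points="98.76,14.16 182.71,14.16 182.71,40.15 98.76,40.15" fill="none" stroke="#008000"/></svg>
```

viewBox `0 0 198.30 310.93` with mm width/height → 1 unit = 1 mm. Flip: y_m = 310.93 − y_svg.

**Shape 1** — `<rect>` rectangle, stroke `#008000` → cut (S887, F837). Machine vertices: (105.49,305.80) → (166.31,305.80) → (166.31,190.94) → (105.49,190.94) → (105.49,305.80). Closed: final G1 returns to the first vertex.

**Shape 2** — `<path>` open polyline, stroke `#008000` → cut (S887, F837). Machine vertices: (191.88,262.15) → (100.62,101.33) → (192.87,84.84) → (173.78,262.91). Open path.

**Shape 3** — `<path>` quadratic bezier, stroke `#008000` → cut (S887, F837). Control points (SVG): P0=(91.56,118.52), P1=(64.45,200.35), P2=(45.82,262.80); sampled at t=k/3. Machine vertices: (91.56,192.41) → (74.43,140.01) → (59.18,91.92) → (45.82,48.13). Open path.

**Shape 4** — `<polygon>` rectangle, stroke `#008000` → cut (S887, F837). Machine vertices: (98.76,296.77) → (182.71,296.77) → (182.71,270.78) → (98.76,270.78) → (98.76,296.77). Closed: final G1 returns to the first vertex.

G21
G90
G0 X105.49 Y305.80
M4 S887
G1 X166.31 Y305.80 F837
G1 X166.31 Y190.94
G1 X105.49 Y190.94
G1 X105.49 Y305.80
M5
G0 X191.88 Y262.15
M4 S887
G1 X100.62 Y101.33 F837
G1 X192.87 Y84.84
G1 X173.78 Y262.91
M5
G0 X91.56 Y192.41
M4 S887
G1 X74.43 Y140.01 F837
G1 X59.18 Y91.92
G1 X45.82 Y48.13
M5
G0 X98.76 Y296.77
M4 S887
G1 X182.71 Y296.77 F837
G1 X182.71 Y270.78
G1 X98.76 Y270.78
G1 X98.76 Y296.77
M5
G0 X0.00 Y0.00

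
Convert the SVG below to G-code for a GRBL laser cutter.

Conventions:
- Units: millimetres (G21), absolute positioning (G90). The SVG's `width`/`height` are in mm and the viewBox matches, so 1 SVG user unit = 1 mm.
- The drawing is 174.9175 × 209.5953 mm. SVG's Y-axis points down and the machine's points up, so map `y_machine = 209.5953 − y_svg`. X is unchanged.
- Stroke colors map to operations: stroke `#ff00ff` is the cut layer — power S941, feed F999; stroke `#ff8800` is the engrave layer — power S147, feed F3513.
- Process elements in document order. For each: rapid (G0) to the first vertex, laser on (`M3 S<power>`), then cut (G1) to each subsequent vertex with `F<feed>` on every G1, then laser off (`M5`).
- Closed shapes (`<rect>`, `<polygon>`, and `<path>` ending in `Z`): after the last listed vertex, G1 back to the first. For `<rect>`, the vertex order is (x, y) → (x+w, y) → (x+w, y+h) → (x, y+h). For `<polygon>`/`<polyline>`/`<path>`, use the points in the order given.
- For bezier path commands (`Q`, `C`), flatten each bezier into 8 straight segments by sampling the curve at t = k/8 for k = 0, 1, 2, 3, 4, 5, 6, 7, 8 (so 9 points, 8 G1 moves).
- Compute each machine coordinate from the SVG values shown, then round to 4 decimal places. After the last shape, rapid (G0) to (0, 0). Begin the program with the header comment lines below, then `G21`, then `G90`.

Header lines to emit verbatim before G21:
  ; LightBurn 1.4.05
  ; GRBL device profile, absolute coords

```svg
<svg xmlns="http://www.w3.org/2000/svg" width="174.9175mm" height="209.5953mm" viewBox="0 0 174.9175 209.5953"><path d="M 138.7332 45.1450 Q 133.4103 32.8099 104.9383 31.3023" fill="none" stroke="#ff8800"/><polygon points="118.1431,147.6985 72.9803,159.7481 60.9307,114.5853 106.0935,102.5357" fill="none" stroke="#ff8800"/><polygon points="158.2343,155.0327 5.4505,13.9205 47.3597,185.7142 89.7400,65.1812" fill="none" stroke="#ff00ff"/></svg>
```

Since the viewBox matches the mm dimensions, user units are millimetres directly. The only transform is the Y-flip y_m = 209.5953 − y_svg.

Shape 1 is a quadratic bezier drawn with `<path>`. Its stroke #ff8800 means engrave at S147, F3513. After flipping Y the toolpath is (138.7332,164.4503) → (137.0408,167.3649) → (134.6249,169.9411) → (131.4857,172.1790) → (127.6230,174.0785) → (123.0370,175.6397) → (117.7275,176.8625) → (111.6946,177.7469) → (104.9383,178.2930).

Shape 2 is a regular polygon drawn with `<polygon>`. Its stroke #ff8800 means engrave at S147, F3513. After flipping Y the toolpath is (118.1431,61.8968) → (72.9803,49.8472) → (60.9307,95.0100) → (106.0935,107.0596) → (118.1431,61.8968), returning to the start.

Shape 3 is a closed polygon drawn with `<polygon>`. Its stroke #ff00ff means cut at S941, F999. After flipping Y the toolpath is (158.2343,54.5626) → (5.4505,195.6748) → (47.3597,23.8811) → (89.7400,144.4141) → (158.2343,54.5626), returning to the start.

; LightBurn 1.4.05
; GRBL device profile, absolute coords
G21
G90
G0 X138.7332 Y164.4503
M3 S147
G1 X137.0408 Y167.3649 F3513
G1 X134.6249 Y169.9411 F3513
G1 X131.4857 Y172.1790 F3513
G1 X127.6230 Y174.0785 F3513
G1 X123.0370 Y175.6397 F3513
G1 X117.7275 Y176.8625 F3513
G1 X111.6946 Y177.7469 F3513
G1 X104.9383 Y178.2930 F3513
M5
G0 X118.1431 Y61.8968
M3 S147
G1 X72.9803 Y49.8472 F3513
G1 X60.9307 Y95.0100 F3513
G1 X106.0935 Y107.0596 F3513
G1 X118.1431 Y61.8968 F3513
M5
G0 X158.2343 Y54.5626
M3 S941
G1 X5.4505 Y195.6748 F999
G1 X47.3597 Y23.8811 F999
G1 X89.7400 Y144.4141 F999
G1 X158.2343 Y54.5626 F999
M5
G0 X0.0000 Y0.0000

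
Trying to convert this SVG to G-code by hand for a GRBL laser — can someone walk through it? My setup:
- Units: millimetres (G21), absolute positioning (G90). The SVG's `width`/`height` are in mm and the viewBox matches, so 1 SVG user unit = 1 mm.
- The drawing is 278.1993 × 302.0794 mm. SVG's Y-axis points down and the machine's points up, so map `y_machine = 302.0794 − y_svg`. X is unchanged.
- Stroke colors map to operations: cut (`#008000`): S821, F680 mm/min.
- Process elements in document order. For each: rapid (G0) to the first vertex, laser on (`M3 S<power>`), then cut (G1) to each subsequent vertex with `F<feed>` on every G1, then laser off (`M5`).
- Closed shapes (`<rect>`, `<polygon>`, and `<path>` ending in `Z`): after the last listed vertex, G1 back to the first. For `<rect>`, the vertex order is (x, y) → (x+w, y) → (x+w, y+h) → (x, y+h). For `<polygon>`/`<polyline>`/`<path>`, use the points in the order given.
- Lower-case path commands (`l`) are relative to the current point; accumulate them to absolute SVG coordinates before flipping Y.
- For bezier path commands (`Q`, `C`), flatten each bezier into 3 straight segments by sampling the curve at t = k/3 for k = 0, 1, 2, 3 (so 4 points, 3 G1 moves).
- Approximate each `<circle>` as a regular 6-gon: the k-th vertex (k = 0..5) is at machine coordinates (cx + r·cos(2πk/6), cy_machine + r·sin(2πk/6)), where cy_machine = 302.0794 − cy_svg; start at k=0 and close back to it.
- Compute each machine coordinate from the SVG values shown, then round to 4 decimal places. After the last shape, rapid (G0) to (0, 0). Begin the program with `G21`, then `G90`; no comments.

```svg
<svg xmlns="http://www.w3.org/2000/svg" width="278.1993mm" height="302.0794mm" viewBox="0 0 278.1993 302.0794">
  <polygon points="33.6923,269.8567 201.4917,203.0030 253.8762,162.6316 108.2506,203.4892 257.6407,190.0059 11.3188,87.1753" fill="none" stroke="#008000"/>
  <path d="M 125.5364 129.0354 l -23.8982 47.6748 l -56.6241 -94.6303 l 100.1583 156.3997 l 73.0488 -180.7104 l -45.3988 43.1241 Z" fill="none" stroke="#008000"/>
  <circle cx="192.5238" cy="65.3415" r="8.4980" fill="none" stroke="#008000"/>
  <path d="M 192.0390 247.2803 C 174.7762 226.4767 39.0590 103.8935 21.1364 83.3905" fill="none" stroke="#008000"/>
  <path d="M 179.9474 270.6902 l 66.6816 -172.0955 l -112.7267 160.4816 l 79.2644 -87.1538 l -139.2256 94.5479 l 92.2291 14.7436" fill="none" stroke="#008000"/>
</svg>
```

G21
G90
G0 X33.6923 Y32.2227
M3 S821
G1 X201.4917 Y99.0764 F680
G1 X253.8762 Y139.4478 F680
G1 X108.2506 Y98.5902 F680
G1 X257.6407 Y112.0735 F680
G1 X11.3188 Y214.9041 F680
G1 X33.6923 Y32.2227 F680
M5
G0 X125.5364 Y173.0440
M3 S821
G1 X101.6382 Y125.3692 F680
G1 X45.0141 Y219.9995 F680
G1 X145.1724 Y63.5998 F680
G1 X218.2212 Y244.3102 F680
G1 X172.8224 Y201.1861 F680
G1 X125.5364 Y173.0440 F680
M5
G0 X201.0218 Y236.7379
M3 S821
G1 X196.7728 Y244.0974 F680
G1 X188.2748 Y244.0974 F680
G1 X184.0258 Y236.7379 F680
G1 X188.2748 Y229.3784 F680
G1 X196.7728 Y229.3784 F680
G1 X201.0218 Y236.7379 F680
M5
G0 X192.0390 Y54.7991
M3 S821
G1 X144.0414 Y101.9789 F680
G1 X69.5739 Y171.7095 F680
G1 X21.1364 Y218.6889 F680
M5
G0 X179.9474 Y31.3892
M3 S821
G1 X246.6290 Y203.4847 F680
G1 X133.9023 Y43.0031 F680
G1 X213.1667 Y130.1569 F680
G1 X73.9411 Y35.6090 F680
G1 X166.1702 Y20.8654 F680
M5
G0 X0.0000 Y0.0000

viewBox `0 0 278.1993 302.0794` with mm width/height → 1 unit = 1 mm. Flip: y_m = 302.0794 − y_svg.

**Shape 1** — `<polygon>` closed polygon, stroke `#008000` → cut (S821, F680). Machine vertices: (33.6923,32.2227) → (201.4917,99.0764) → (253.8762,139.4478) → (108.2506,98.5902) → (257.6407,112.0735) → (11.3188,214.9041) → (33.6923,32.2227). Closed: final G1 returns to the first vertex.

**Shape 2** — `<path>` closed polygon, stroke `#008000` → cut (S821, F680). Machine vertices: (125.5364,173.0440) → (101.6382,125.3692) → (45.0141,219.9995) → (145.1724,63.5998) → (218.2212,244.3102) → (172.8224,201.1861) → (125.5364,173.0440). Closed: final G1 returns to the first vertex.

**Shape 3** — `<circle>` circle, stroke `#008000` → cut (S821, F680). Machine vertices: (201.0218,236.7379) → (196.7728,244.0974) → (188.2748,244.0974) → (184.0258,236.7379) → (188.2748,229.3784) → (196.7728,229.3784) → (201.0218,236.7379). Closed: final G1 returns to the first vertex.

**Shape 4** — `<path>` cubic bezier, stroke `#008000` → cut (S821, F680). Control points (SVG): P0=(192.0390,247.2803), P1=(174.7762,226.4767), P2=(39.0590,103.8935), P3=(21.1364,83.3905); sampled at t=k/3. Machine vertices: (192.0390,54.7991) → (144.0414,101.9789) → (69.5739,171.7095) → (21.1364,218.6889). Open path.

**Shape 5** — `<path>` open polyline, stroke `#008000` → cut (S821, F680). Machine vertices: (179.9474,31.3892) → (246.6290,203.4847) → (133.9023,43.0031) → (213.1667,130.1569) → (73.9411,35.6090) → (166.1702,20.8654). Open path.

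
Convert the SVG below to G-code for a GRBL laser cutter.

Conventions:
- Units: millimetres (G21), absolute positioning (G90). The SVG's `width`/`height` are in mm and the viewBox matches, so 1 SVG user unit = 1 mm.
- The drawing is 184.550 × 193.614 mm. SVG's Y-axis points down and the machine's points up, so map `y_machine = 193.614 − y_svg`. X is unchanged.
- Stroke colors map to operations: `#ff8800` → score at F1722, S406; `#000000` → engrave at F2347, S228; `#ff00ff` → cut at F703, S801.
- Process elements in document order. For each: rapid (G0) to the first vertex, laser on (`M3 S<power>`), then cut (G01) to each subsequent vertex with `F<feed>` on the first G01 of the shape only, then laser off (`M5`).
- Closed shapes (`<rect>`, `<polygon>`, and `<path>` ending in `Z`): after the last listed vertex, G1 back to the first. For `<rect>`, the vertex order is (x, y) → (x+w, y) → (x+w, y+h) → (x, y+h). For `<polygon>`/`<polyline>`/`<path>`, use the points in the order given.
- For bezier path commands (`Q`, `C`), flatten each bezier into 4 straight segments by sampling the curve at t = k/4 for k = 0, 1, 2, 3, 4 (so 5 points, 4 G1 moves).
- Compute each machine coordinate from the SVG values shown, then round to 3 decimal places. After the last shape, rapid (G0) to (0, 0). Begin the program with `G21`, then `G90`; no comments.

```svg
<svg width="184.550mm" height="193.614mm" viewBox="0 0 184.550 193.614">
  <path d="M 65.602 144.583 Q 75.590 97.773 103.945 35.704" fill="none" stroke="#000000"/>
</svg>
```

G21
G90
G0 X65.602 Y49.031
M3 S228
G01 X71.744 Y73.390 F2347
G01 X80.182 Y99.656
G01 X90.915 Y127.829
G01 X103.945 Y157.910
M5
G0 X0.000 Y0.000

viewBox `0 0 184.550 193.614` with mm width/height → 1 unit = 1 mm. Flip: y_m = 193.614 − y_svg.

**Shape 1** — `<path>` quadratic bezier, stroke `#000000` → engrave (S228, F2347). Control points (SVG): P0=(65.602,144.583), P1=(75.590,97.773), P2=(103.945,35.704); sampled at t=k/4. Machine vertices: (65.602,49.031) → (71.744,73.390) → (80.182,99.656) → (90.915,127.829) → (103.945,157.910). Open path.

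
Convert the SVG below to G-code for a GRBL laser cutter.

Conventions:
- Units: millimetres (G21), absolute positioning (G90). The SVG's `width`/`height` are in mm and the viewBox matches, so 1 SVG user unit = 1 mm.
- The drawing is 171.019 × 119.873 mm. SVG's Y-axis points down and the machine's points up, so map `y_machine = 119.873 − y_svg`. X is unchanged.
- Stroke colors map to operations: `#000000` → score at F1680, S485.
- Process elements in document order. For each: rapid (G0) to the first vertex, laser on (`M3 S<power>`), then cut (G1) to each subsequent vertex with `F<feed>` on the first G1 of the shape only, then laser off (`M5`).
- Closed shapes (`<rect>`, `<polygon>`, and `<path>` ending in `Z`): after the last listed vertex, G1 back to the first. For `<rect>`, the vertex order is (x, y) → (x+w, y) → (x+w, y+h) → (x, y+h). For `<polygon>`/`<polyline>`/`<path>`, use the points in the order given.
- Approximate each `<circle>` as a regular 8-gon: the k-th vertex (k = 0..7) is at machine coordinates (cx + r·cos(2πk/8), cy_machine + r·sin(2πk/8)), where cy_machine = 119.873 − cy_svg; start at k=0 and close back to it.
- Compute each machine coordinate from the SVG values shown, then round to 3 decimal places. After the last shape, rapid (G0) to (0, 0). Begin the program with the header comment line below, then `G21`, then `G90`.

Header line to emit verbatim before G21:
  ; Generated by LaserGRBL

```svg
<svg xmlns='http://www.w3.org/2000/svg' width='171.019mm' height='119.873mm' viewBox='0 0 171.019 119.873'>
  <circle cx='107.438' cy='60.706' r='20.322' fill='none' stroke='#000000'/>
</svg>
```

; Generated by LaserGRBL
G21
G90
G0 X127.760 Y59.167
M3 S485
G1 X121.808 Y73.537 F1680
G1 X107.438 Y79.489
G1 X93.068 Y73.537
G1 X87.116 Y59.167
G1 X93.068 Y44.797
G1 X107.438 Y38.845
G1 X121.808 Y44.797
G1 X127.760 Y59.167
M5
G0 X0.000 Y0.000

Since the viewBox matches the mm dimensions, user units are millimetres directly. The only transform is the Y-flip y_m = 119.873 − y_svg.

Shape 1 is a circle drawn with `<circle>`. Its stroke #000000 means score at S485, F1680. After flipping Y the toolpath is (127.760,59.167) → (121.808,73.537) → (107.438,79.489) → (93.068,73.537) → (87.116,59.167) → (93.068,44.797) → (107.438,38.845) → (121.808,44.797) → (127.760,59.167), returning to the start.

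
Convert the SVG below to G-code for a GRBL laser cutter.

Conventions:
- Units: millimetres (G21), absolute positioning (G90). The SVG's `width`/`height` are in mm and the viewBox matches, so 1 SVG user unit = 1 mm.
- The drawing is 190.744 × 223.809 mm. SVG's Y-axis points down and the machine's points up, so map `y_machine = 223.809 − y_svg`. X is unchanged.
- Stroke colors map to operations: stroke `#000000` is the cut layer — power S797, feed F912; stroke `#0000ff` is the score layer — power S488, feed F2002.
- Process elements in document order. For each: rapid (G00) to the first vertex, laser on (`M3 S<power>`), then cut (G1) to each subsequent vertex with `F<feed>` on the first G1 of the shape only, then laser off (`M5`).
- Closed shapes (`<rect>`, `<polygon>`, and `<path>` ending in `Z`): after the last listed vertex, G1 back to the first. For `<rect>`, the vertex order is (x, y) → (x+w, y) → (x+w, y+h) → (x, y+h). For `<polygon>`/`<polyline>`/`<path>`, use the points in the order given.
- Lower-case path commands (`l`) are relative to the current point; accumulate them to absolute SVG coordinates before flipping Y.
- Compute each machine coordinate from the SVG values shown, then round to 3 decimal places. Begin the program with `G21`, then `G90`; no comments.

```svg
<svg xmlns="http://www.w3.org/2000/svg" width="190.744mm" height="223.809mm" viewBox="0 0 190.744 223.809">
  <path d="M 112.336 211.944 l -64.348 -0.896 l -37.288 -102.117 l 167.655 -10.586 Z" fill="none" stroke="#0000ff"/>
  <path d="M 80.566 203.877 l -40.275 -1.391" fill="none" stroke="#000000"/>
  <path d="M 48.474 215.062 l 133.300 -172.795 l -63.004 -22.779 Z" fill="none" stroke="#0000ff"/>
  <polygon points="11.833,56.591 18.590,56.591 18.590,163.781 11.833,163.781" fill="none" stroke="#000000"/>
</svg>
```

G21
G90
G00 X112.336 Y11.865
M3 S488
G1 X47.988 Y12.761 F2002
G1 X10.700 Y114.878
G1 X178.355 Y125.464
G1 X112.336 Y11.865
M5
G00 X80.566 Y19.932
M3 S797
G1 X40.291 Y21.323 F912
M5
G00 X48.474 Y8.747
M3 S488
G1 X181.774 Y181.542 F2002
G1 X118.770 Y204.321
G1 X48.474 Y8.747
M5
G00 X11.833 Y167.218
M3 S797
G1 X18.590 Y167.218 F912
G1 X18.590 Y60.028
G1 X11.833 Y60.028
G1 X11.833 Y167.218
M5

viewBox `0 0 190.744 223.809` with mm width/height → 1 unit = 1 mm. Flip: y_m = 223.809 − y_svg.

**Shape 1** — `<path>` closed polygon, stroke `#0000ff` → score (S488, F2002). Machine vertices: (112.336,11.865) → (47.988,12.761) → (10.700,114.878) → (178.355,125.464) → (112.336,11.865). Closed: final G1 returns to the first vertex.

**Shape 2** — `<path>` line segment, stroke `#000000` → cut (S797, F912). Machine vertices: (80.566,19.932) → (40.291,21.323). Open path.

**Shape 3** — `<path>` closed polygon, stroke `#0000ff` → score (S488, F2002). Machine vertices: (48.474,8.747) → (181.774,181.542) → (118.770,204.321) → (48.474,8.747). Closed: final G1 returns to the first vertex.

**Shape 4** — `<polygon>` rectangle, stroke `#000000` → cut (S797, F912). Machine vertices: (11.833,167.218) → (18.590,167.218) → (18.590,60.028) → (11.833,60.028) → (11.833,167.218). Closed: final G1 returns to the first vertex.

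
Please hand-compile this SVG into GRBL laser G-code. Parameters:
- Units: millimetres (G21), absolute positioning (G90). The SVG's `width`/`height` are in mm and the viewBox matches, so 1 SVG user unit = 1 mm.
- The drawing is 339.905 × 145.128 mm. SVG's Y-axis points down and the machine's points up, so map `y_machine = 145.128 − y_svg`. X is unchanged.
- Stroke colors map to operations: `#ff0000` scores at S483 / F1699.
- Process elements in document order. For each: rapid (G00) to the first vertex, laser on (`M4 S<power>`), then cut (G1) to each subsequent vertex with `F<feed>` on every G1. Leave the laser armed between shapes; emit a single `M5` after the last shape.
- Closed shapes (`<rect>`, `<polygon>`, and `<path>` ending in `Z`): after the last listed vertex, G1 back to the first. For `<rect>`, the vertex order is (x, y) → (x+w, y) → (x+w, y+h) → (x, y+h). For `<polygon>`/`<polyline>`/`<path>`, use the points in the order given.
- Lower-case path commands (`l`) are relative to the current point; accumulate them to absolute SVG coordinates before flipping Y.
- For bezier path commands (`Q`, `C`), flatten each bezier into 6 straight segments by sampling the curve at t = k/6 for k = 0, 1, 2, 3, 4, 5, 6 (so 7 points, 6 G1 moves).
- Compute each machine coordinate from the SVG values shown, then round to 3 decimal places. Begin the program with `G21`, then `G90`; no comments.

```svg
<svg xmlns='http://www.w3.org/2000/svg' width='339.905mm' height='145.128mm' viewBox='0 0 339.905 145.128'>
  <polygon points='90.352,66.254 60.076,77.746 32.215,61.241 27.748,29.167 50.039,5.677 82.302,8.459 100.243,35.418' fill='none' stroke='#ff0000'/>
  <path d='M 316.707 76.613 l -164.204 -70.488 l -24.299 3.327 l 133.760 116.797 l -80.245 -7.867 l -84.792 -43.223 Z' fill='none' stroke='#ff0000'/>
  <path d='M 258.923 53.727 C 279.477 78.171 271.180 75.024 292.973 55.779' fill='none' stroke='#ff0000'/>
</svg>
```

viewBox `0 0 339.905 145.128` with mm width/height → 1 unit = 1 mm. Flip: y_m = 145.128 − y_svg.

**Shape 1** — `<polygon>` regular polygon, stroke `#ff0000` → score (S483, F1699). Machine vertices: (90.352,78.874) → (60.076,67.382) → (32.215,83.887) → (27.748,115.961) → (50.039,139.451) → (82.302,136.669) → (100.243,109.710) → (90.352,78.874). Closed: final G1 returns to the first vertex.

**Shape 2** — `<path>` closed polygon, stroke `#ff0000` → score (S483, F1699). Machine vertices: (316.707,68.515) → (152.503,139.003) → (128.204,135.676) → (261.964,18.879) → (181.719,26.746) → (96.927,69.969) → (316.707,68.515). Closed: final G1 returns to the first vertex.

**Shape 3** — `<path>` cubic bezier, stroke `#ff0000` → score (S483, F1699). Control points (SVG): P0=(258.923,53.727), P1=(279.477,78.171), P2=(271.180,75.024), P3=(292.973,55.779); sampled at t=k/6. Machine vertices: (258.923,91.401) → (267.069,81.425) → (272.043,75.728) → (275.483,73.992) → (279.027,75.896) → (284.311,81.121) → (292.973,89.349). Open path.

G21
G90
G00 X90.352 Y78.874
M4 S483
G1 X60.076 Y67.382 F1699
G1 X32.215 Y83.887 F1699
G1 X27.748 Y115.961 F1699
G1 X50.039 Y139.451 F1699
G1 X82.302 Y136.669 F1699
G1 X100.243 Y109.710 F1699
G1 X90.352 Y78.874 F1699
G00 X316.707 Y68.515
M4 S483
G1 X152.503 Y139.003 F1699
G1 X128.204 Y135.676 F1699
G1 X261.964 Y18.879 F1699
G1 X181.719 Y26.746 F1699
G1 X96.927 Y69.969 F1699
G1 X316.707 Y68.515 F1699
G00 X258.923 Y91.401
M4 S483
G1 X267.069 Y81.425 F1699
G1 X272.043 Y75.728 F1699
G1 X275.483 Y73.992 F1699
G1 X279.027 Y75.896 F1699
G1 X284.311 Y81.121 F1699
G1 X292.973 Y89.349 F1699
M5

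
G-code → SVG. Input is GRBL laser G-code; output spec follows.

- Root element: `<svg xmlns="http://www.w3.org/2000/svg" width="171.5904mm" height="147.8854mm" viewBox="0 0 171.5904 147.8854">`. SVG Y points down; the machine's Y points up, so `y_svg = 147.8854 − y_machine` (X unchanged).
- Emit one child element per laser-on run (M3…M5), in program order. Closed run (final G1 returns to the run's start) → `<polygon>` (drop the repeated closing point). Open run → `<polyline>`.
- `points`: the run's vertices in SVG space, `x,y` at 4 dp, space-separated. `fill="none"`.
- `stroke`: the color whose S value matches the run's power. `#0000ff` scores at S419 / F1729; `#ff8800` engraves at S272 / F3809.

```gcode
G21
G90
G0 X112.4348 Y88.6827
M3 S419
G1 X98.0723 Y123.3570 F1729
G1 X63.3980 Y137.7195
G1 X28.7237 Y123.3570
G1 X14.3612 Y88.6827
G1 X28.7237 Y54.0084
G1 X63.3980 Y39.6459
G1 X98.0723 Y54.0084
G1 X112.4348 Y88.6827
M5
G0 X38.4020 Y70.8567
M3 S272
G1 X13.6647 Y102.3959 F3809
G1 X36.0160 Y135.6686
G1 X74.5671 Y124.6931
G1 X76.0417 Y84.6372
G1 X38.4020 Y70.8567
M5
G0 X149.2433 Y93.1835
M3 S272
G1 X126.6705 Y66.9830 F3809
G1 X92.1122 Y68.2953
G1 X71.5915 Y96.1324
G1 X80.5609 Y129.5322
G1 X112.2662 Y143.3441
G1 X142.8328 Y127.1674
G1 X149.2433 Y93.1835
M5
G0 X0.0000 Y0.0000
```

<svg xmlns="http://www.w3.org/2000/svg" width="171.5904mm" height="147.8854mm" viewBox="0 0 171.5904 147.8854">
  <polygon points="112.4348,59.2027 98.0723,24.5284 63.3980,10.1659 28.7237,24.5284 14.3612,59.2027 28.7237,93.8770 63.3980,108.2395 98.0723,93.8770" fill="none" stroke="#0000ff"/>
  <polygon points="38.4020,77.0287 13.6647,45.4895 36.0160,12.2168 74.5671,23.1923 76.0417,63.2482" fill="none" stroke="#ff8800"/>
  <polygon points="149.2433,54.7019 126.6705,80.9024 92.1122,79.5901 71.5915,51.7530 80.5609,18.3532 112.2662,4.5413 142.8328,20.7180" fill="none" stroke="#ff8800"/>
</svg>

Each laser-on run becomes one SVG element. Flip Y back into SVG space with y_svg = 147.8854 − y_machine.

Run 1: power S419 maps to stroke `#0000ff` (score). The run returns to its start, so emit a `<polygon>` with points (Y-flipped): 112.4348,59.2027 98.0723,24.5284 63.3980,10.1659 28.7237,24.5284 14.3612,59.2027 28.7237,93.8770 63.3980,108.2395 98.0723,93.8770.

Run 2: power S272 maps to stroke `#ff8800` (engrave). The run returns to its start, so emit a `<polygon>` with points (Y-flipped): 38.4020,77.0287 13.6647,45.4895 36.0160,12.2168 74.5671,23.1923 76.0417,63.2482.

Run 3: the run's S272 means `#ff8800` (engrave). The run returns to its start, so emit a `<polygon>` with points (Y-flipped): 149.2433,54.7019 126.6705,80.9024 92.1122,79.5901 71.5915,51.7530 80.5609,18.3532 112.2662,4.5413 142.8328,20.7180.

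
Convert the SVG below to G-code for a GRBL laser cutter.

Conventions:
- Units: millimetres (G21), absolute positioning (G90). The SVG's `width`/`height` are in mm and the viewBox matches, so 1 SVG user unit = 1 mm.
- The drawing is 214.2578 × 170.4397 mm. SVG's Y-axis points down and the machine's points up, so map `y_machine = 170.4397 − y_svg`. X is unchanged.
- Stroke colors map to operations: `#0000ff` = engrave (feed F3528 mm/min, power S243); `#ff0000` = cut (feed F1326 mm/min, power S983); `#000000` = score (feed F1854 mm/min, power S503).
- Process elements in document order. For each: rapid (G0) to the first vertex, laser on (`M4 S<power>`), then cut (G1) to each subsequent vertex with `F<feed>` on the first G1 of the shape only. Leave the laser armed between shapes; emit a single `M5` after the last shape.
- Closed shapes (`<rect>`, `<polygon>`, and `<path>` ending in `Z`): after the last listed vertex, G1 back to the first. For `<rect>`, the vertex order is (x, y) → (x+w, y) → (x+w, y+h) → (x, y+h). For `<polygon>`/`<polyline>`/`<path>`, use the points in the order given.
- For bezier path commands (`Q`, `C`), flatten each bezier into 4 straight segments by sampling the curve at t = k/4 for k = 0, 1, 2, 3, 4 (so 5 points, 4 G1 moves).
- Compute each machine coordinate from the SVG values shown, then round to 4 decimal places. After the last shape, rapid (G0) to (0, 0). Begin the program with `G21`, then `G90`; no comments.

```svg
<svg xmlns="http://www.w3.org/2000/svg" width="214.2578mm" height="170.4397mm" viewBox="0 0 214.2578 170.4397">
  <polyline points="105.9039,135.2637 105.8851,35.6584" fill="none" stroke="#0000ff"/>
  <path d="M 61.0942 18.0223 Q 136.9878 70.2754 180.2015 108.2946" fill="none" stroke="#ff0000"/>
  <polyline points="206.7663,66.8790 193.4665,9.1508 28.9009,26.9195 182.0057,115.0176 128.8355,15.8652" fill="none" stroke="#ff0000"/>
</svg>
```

G21
G90
G0 X105.9039 Y35.1760
M4 S243
G1 X105.8851 Y134.7813 F3528
G0 X61.0942 Y152.4174
M4 S983
G1 X96.9985 Y127.1805 F1326
G1 X128.8178 Y103.7228
G1 X156.5522 Y82.0443
G1 X180.2015 Y62.1451
G0 X206.7663 Y103.5607
M4 S983
G1 X193.4665 Y161.2889 F1326
G1 X28.9009 Y143.5202
G1 X182.0057 Y55.4221
G1 X128.8355 Y154.5745
M5
G0 X0.0000 Y0.0000

Since the viewBox matches the mm dimensions, user units are millimetres directly. The only transform is the Y-flip y_m = 170.4397 − y_svg.

Shape 1 is a line segment drawn with `<polyline>`. Its stroke #0000ff means engrave at S243, F3528. After flipping Y the toolpath is (105.9039,35.1760) → (105.8851,134.7813).

Shape 2 is a quadratic bezier drawn with `<path>`. Its stroke #ff0000 means cut at S983, F1326. After flipping Y the toolpath is (61.0942,152.4174) → (96.9985,127.1805) → (128.8178,103.7228) → (156.5522,82.0443) → (180.2015,62.1451).

Shape 3 is a open polyline drawn with `<polyline>`. Its stroke #ff0000 means cut at S983, F1326. After flipping Y the toolpath is (206.7663,103.5607) → (193.4665,161.2889) → (28.9009,143.5202) → (182.0057,55.4221) → (128.8355,154.5745).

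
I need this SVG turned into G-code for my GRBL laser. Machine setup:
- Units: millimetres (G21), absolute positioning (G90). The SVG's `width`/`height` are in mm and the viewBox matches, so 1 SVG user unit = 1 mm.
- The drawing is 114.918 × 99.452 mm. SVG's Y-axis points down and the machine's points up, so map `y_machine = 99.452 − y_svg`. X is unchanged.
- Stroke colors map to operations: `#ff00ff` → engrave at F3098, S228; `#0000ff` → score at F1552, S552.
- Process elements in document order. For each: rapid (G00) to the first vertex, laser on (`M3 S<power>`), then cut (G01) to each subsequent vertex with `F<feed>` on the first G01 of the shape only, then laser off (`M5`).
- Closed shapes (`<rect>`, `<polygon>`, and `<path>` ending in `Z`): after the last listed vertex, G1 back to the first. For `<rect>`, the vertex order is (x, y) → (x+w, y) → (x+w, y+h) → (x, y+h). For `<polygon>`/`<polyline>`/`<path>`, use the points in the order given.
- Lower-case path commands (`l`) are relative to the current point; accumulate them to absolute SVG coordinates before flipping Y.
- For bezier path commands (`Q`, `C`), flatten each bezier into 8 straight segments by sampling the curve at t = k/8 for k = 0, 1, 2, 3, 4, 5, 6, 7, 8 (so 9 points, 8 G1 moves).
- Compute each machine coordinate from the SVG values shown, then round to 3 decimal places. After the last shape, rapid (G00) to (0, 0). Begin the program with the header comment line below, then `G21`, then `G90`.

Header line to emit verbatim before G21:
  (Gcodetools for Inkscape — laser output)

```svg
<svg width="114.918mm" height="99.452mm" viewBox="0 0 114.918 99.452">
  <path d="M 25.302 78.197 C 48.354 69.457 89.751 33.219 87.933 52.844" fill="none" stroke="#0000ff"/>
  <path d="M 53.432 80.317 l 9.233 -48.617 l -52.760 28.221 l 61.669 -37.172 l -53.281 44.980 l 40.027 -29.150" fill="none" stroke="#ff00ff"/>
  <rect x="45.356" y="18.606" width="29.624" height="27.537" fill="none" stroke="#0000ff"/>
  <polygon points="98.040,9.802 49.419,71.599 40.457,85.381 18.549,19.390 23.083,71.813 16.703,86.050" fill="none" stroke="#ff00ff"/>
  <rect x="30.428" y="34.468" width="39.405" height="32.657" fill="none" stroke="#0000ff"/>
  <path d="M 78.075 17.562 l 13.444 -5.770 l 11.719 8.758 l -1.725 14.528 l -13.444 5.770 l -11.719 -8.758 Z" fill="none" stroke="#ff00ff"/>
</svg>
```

Since the viewBox matches the mm dimensions, user units are millimetres directly. The only transform is the Y-flip y_m = 99.452 − y_svg.

Shape 1 is a cubic bezier drawn with `<path>`. Its stroke #0000ff means score at S552, F1552. After flipping Y the toolpath is (25.302,21.255) → (34.686,25.659) → (45.069,31.663) → (55.728,38.292) → (65.944,44.568) → (74.993,49.515) → (82.156,52.155) → (86.709,51.512) → (87.933,46.608).

Shape 2 is a open polyline drawn with `<path>`. Its stroke #ff00ff means engrave at S228, F3098. After flipping Y the toolpath is (53.432,19.135) → (62.665,67.752) → (9.905,39.531) → (71.574,76.703) → (18.293,31.723) → (58.320,60.873).

Shape 3 is a rectangle drawn with `<rect>`. Its stroke #0000ff means score at S552, F1552. After flipping Y the toolpath is (45.356,80.846) → (74.980,80.846) → (74.980,53.309) → (45.356,53.309) → (45.356,80.846), returning to the start.

Shape 4 is a closed polygon drawn with `<polygon>`. Its stroke #ff00ff means engrave at S228, F3098. After flipping Y the toolpath is (98.040,89.650) → (49.419,27.853) → (40.457,14.071) → (18.549,80.062) → (23.083,27.639) → (16.703,13.402) → (98.040,89.650), returning to the start.

Shape 5 is a rectangle drawn with `<rect>`. Its stroke #0000ff means score at S552, F1552. After flipping Y the toolpath is (30.428,64.984) → (69.833,64.984) → (69.833,32.327) → (30.428,32.327) → (30.428,64.984), returning to the start.

Shape 6 is a regular polygon drawn with `<path>`. Its stroke #ff00ff means engrave at S228, F3098. After flipping Y the toolpath is (78.075,81.890) → (91.519,87.660) → (103.238,78.902) → (101.513,64.374) → (88.069,58.604) → (76.350,67.362) → (78.075,81.890), returning to the start.

(Gcodetools for Inkscape — laser output)
G21
G90
G00 X25.302 Y21.255
M3 S552
G01 X34.686 Y25.659 F1552
G01 X45.069 Y31.663
G01 X55.728 Y38.292
G01 X65.944 Y44.568
G01 X74.993 Y49.515
G01 X82.156 Y52.155
G01 X86.709 Y51.512
G01 X87.933 Y46.608
M5
G00 X53.432 Y19.135
M3 S228
G01 X62.665 Y67.752 F3098
G01 X9.905 Y39.531
G01 X71.574 Y76.703
G01 X18.293 Y31.723
G01 X58.320 Y60.873
M5
G00 X45.356 Y80.846
M3 S552
G01 X74.980 Y80.846 F1552
G01 X74.980 Y53.309
G01 X45.356 Y53.309
G01 X45.356 Y80.846
M5
G00 X98.040 Y89.650
M3 S228
G01 X49.419 Y27.853 F3098
G01 X40.457 Y14.071
G01 X18.549 Y80.062
G01 X23.083 Y27.639
G01 X16.703 Y13.402
G01 X98.040 Y89.650
M5
G00 X30.428 Y64.984
M3 S552
G01 X69.833 Y64.984 F1552
G01 X69.833 Y32.327
G01 X30.428 Y32.327
G01 X30.428 Y64.984
M5
G00 X78.075 Y81.890
M3 S228
G01 X91.519 Y87.660 F3098
G01 X103.238 Y78.902
G01 X101.513 Y64.374
G01 X88.069 Y58.604
G01 X76.350 Y67.362
G01 X78.075 Y81.890
M5
G00 X0.000 Y0.000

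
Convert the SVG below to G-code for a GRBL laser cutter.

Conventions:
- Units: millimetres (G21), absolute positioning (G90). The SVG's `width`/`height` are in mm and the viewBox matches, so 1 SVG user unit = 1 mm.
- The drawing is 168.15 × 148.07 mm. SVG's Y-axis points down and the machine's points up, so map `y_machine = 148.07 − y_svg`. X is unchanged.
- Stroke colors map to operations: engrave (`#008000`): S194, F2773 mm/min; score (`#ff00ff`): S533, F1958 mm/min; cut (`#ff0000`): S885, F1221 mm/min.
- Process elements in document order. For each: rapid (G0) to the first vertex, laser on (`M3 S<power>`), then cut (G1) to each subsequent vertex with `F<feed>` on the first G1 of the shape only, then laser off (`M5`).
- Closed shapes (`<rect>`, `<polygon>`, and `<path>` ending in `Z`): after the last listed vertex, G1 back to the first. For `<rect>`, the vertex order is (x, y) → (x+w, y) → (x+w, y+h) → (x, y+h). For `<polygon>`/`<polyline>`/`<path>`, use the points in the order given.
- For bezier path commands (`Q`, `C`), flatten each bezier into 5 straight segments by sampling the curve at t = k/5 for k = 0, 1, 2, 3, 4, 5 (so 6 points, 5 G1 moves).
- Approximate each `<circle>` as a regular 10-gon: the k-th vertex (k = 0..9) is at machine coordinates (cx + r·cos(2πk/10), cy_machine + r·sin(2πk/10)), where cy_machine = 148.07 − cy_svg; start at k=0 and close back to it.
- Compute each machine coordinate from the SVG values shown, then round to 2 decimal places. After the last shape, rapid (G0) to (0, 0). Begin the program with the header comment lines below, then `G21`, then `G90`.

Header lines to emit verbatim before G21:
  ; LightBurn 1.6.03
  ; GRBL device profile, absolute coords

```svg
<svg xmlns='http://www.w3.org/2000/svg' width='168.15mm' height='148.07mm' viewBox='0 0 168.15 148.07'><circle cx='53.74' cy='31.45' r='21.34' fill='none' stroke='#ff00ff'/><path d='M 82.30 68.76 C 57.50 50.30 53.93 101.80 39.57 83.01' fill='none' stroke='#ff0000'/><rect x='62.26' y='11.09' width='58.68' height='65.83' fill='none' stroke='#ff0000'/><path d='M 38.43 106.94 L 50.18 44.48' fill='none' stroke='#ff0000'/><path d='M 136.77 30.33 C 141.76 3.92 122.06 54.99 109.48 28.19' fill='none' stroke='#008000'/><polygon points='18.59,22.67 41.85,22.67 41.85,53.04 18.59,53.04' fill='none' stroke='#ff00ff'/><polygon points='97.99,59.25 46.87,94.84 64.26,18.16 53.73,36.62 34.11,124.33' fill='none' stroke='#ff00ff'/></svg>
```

; LightBurn 1.6.03
; GRBL device profile, absolute coords
G21
G90
G0 X75.08 Y116.62
M3 S533
G1 X71.00 Y129.16 F1958
G1 X60.33 Y136.92
G1 X47.15 Y136.92
G1 X36.48 Y129.16
G1 X32.40 Y116.62
G1 X36.48 Y104.08
G1 X47.15 Y96.32
G1 X60.33 Y96.32
G1 X71.00 Y104.08
G1 X75.08 Y116.62
M5
G0 X82.30 Y79.31
M3 S885
G1 X69.71 Y83.11 F1221
G1 X60.68 Y76.86
G1 X53.67 Y67.28
G1 X47.15 Y61.10
G1 X39.57 Y65.06
M5
G0 X62.26 Y136.98
M3 S885
G1 X120.94 Y136.98 F1221
G1 X120.94 Y71.15
G1 X62.26 Y71.15
G1 X62.26 Y136.98
M5
G0 X38.43 Y41.13
M3 S885
G1 X50.18 Y103.59 F1221
M5
G0 X136.77 Y117.74
M3 S194
G1 X137.06 Y125.53 F2773
G1 X132.94 Y122.18
G1 X125.96 Y115.16
G1 X117.63 Y111.90
G1 X109.48 Y119.88
M5
G0 X18.59 Y125.40
M3 S533
G1 X41.85 Y125.40 F1958
G1 X41.85 Y95.03
G1 X18.59 Y95.03
G1 X18.59 Y125.40
M5
G0 X97.99 Y88.82
M3 S533
G1 X46.87 Y53.23 F1958
G1 X64.26 Y129.91
G1 X53.73 Y111.45
G1 X34.11 Y23.74
G1 X97.99 Y88.82
M5
G0 X0.00 Y0.00

1 u = 1 mm; y_m = 148.07 − y.

[1] `<circle>` circle, #ff00ff→score S533 F1958: (75.08,116.62) → (71.00,129.16) → (60.33,136.92) → (47.15,136.92) → (36.48,129.16) → (32.40,116.62) → (36.48,104.08) → (47.15,96.32) → (60.33,96.32) → (71.00,104.08) → (75.08,116.62) (closed)

[2] `<path>` cubic bezier, #ff0000→cut S885 F1221: (82.30,79.31) → (69.71,83.11) → (60.68,76.86) → (53.67,67.28) → (47.15,61.10) → (39.57,65.06)

[3] `<rect>` rectangle, #ff0000→cut S885 F1221: (62.26,136.98) → (120.94,136.98) → (120.94,71.15) → (62.26,71.15) → (62.26,136.98) (closed)

[4] `<path>` line segment, #ff0000→cut S885 F1221: (38.43,41.13) → (50.18,103.59)

[5] `<path>` cubic bezier, #008000→engrave S194 F2773: (136.77,117.74) → (137.06,125.53) → (132.94,122.18) → (125.96,115.16) → (117.63,111.90) → (109.48,119.88)

[6] `<polygon>` rectangle, #ff00ff→score S533 F1958: (18.59,125.40) → (41.85,125.40) → (41.85,95.03) → (18.59,95.03) → (18.59,125.40) (closed)

[7] `<polygon>` closed polygon, #ff00ff→score S533 F1958: (97.99,88.82) → (46.87,53.23) → (64.26,129.91) → (53.73,111.45) → (34.11,23.74) → (97.99,88.82) (closed)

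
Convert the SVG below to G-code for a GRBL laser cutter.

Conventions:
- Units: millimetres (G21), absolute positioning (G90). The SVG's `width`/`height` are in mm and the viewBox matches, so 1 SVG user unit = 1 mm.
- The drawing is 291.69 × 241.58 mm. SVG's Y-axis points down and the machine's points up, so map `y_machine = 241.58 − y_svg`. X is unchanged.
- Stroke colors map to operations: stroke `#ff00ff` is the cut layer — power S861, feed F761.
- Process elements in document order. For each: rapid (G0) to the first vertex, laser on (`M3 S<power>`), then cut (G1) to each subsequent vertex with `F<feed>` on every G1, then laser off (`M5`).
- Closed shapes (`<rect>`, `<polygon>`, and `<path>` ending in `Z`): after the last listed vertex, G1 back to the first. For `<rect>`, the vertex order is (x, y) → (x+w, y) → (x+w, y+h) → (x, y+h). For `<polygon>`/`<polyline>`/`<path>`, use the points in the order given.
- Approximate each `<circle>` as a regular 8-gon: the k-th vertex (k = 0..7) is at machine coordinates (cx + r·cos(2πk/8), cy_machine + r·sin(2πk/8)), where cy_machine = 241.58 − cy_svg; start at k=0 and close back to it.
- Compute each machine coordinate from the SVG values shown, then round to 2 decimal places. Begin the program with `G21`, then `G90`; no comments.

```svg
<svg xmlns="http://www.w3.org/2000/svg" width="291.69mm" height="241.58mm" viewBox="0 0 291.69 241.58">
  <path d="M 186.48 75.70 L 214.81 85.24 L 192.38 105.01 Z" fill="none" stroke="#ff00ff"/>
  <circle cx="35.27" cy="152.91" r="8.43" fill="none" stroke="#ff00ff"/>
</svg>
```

1 u = 1 mm; y_m = 241.58 − y.

[1] `<path>` regular polygon, #ff00ff→cut S861 F761: (186.48,165.88) → (214.81,156.34) → (192.38,136.57) → (186.48,165.88) (closed)

[2] `<circle>` circle, #ff00ff→cut S861 F761: (43.70,88.67) → (41.23,94.63) → (35.27,97.10) → (29.31,94.63) → (26.84,88.67) → (29.31,82.71) → (35.27,80.24) → (41.23,82.71) → (43.70,88.67) (closed)

G21
G90
G0 X186.48 Y165.88
M3 S861
G1 X214.81 Y156.34 F761
G1 X192.38 Y136.57 F761
G1 X186.48 Y165.88 F761
M5
G0 X43.70 Y88.67
M3 S861
G1 X41.23 Y94.63 F761
G1 X35.27 Y97.10 F761
G1 X29.31 Y94.63 F761
G1 X26.84 Y88.67 F761
G1 X29.31 Y82.71 F761
G1 X35.27 Y80.24 F761
G1 X41.23 Y82.71 F761
G1 X43.70 Y88.67 F761
M5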